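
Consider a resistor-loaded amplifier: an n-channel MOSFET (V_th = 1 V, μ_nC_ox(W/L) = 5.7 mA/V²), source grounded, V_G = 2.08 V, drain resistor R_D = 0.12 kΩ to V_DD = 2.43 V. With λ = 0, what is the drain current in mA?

I_D = 3.32 mA

V_GS = V_G = 2.08 V, so V_ov = 2.08 − 1 = 1.08 V.
Assume saturation: I_D = ½ k_n V_ov² = 0.5 × 5.7 × 1.08² = 3.32 mA, giving V_DS = V_DD − I_D R_D = 2.43 − 3.32 × 0.12 = 2.03 V.
V_DS = 2.03 V ≥ V_ov = 1.08 V, confirming saturation.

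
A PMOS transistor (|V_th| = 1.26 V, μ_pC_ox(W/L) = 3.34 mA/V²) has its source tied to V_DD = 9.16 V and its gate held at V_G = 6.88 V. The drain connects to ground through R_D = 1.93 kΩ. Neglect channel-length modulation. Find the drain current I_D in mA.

V_SG = V_DD − V_G = 9.16 − 6.88 = 2.28 V, so V_ov = 2.28 − 1.26 = 1.02 V.
Assume saturation: I_D = ½ k_p V_ov² = 0.5 × 3.34 × 1.02² = 1.74 mA, giving V_SD = V_DD − I_D R_D = 9.16 − 1.74 × 1.93 = 5.81 V.
V_SD = 5.81 V ≥ V_ov = 1.02 V, confirming saturation.

I_D = 1.74 mA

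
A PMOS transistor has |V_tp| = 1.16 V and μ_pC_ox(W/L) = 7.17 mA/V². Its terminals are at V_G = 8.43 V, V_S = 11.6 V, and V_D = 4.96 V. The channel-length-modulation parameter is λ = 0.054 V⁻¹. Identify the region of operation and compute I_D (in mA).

V_SG = V_S − V_G = 11.6 − 8.43 = 3.17 V; V_SD = V_S − V_D = 11.6 − 4.96 = 6.64 V.
V_ov = V_SG − |V_tp| = 3.17 − 1.16 = 2.01 V.
Since V_SD = 6.64 V ≥ V_ov = 2.01 V, the device is in saturation.
I_D = ½ k_p V_ov² (1 + λ V_SD) = 0.5 × 7.17 × 2.01² × (1 + 0.054 × 6.64) = 19.7 mA.

Saturation; I_D = 19.7 mA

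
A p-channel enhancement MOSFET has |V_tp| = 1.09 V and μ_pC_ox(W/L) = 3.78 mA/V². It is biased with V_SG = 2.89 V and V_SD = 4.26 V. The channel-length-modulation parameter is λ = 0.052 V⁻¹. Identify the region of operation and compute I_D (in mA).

V_ov = V_SG − |V_tp| = 2.89 − 1.09 = 1.8 V.
Since V_SD = 4.26 V ≥ V_ov = 1.8 V, the device is in saturation.
I_D = ½ k_p V_ov² (1 + λ V_SD) = 0.5 × 3.78 × 1.8² × (1 + 0.052 × 4.26) = 7.48 mA.

Saturation; I_D = 7.48 mA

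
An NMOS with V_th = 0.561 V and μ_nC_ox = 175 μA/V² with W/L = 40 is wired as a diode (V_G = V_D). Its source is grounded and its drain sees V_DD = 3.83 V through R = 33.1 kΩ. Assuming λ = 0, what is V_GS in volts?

V_GS = 0.725 V

With gate tied to drain, V_GS = V_DS ≥ V_GS − V_th, so the device is in saturation.
k_n = μ_nC_ox · (W/L) = 7 mA/V².
KCL at the drain: ½ k_n (V_GS − V_th)² = (V_DD − V_GS)/R.
Let x = V_GS − 0.561. Then 116 x² + x − 3.269 = 0, giving x = 0.164 V (positive root), so V_GS = 0.725 V.
I_D = (V_DD − V_GS)/R = (3.83 − 0.725) / 33.1 = 0.0938 mA.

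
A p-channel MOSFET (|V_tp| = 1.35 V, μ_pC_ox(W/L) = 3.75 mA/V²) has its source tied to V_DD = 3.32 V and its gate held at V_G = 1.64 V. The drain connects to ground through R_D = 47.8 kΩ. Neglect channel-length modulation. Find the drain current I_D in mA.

V_SG = V_DD − V_G = 3.32 − 1.64 = 1.68 V, so V_ov = 1.68 − 1.35 = 0.33 V.
Assume saturation: I_D = ½ k_p V_ov² = 0.5 × 3.75 × 0.33² = 0.204 mA, giving V_SD = V_DD − I_D R_D = 3.32 − 0.204 × 47.8 = -6.44 V.
But -6.44 V < V_ov = 0.33 V, so the device is actually in triode.
In triode I_D = k_p[V_ov V_SD − ½ V_SD²] and I_D = (V_DD − V_SD)/R_D. Equating: 89.6 V_SD² − 60.15 V_SD + 3.32 = 0, giving V_SD = 0.0607 V (the root below V_ov).
I_D = (3.32 − 0.0607) / 47.8 = 0.0682 mA.

I_D = 0.0682 mA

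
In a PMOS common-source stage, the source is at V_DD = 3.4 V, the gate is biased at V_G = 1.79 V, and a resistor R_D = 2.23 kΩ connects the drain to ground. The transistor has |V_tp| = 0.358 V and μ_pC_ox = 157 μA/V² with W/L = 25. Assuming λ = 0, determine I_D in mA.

I_D = 1.38 mA

V_SG = V_DD − V_G = 3.4 − 1.79 = 1.61 V, so V_ov = 1.61 − 0.358 = 1.25 V.
k_p = μ_pC_ox · (W/L) = 3.925 mA/V².
Assume saturation: I_D = ½ k_p V_ov² = 0.5 × 3.925 × 1.25² = 3.08 mA, giving V_SD = V_DD − I_D R_D = 3.4 − 3.08 × 2.23 = -3.46 V.
But -3.46 V < V_ov = 1.25 V, so the device is actually in triode.
In triode I_D = k_p[V_ov V_SD − ½ V_SD²] and I_D = (V_DD − V_SD)/R_D. Equating: 4.38 V_SD² − 11.96 V_SD + 3.4 = 0, giving V_SD = 0.322 V (the root below V_ov).
I_D = (3.4 − 0.322) / 2.23 = 1.38 mA.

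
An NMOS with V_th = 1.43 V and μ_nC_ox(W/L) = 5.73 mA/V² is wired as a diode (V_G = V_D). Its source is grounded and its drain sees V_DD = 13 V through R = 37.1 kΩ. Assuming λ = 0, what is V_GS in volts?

With gate tied to drain, V_GS = V_DS ≥ V_GS − V_th, so the device is in saturation.
KCL at the drain: ½ k_n (V_GS − V_th)² = (V_DD − V_GS)/R.
Let x = V_GS − 1.43. Then 106 x² + x − 11.57 = 0, giving x = 0.325 V (positive root), so V_GS = 1.76 V.
I_D = (V_DD − V_GS)/R = (13 − 1.76) / 37.1 = 0.303 mA.

V_GS = 1.76 V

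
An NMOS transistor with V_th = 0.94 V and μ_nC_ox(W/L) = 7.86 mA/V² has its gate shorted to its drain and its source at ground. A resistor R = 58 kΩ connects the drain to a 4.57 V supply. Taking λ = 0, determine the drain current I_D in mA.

I_D = 0.0604 mA

With gate tied to drain, V_GS = V_DS ≥ V_GS − V_th, so the device is in saturation.
KCL at the drain: ½ k_n (V_GS − V_th)² = (V_DD − V_GS)/R.
Let x = V_GS − 0.94. Then 228 x² + x − 3.63 = 0, giving x = 0.124 V (positive root), so V_GS = 1.06 V.
I_D = (V_DD − V_GS)/R = (4.57 − 1.06) / 58 = 0.0604 mA.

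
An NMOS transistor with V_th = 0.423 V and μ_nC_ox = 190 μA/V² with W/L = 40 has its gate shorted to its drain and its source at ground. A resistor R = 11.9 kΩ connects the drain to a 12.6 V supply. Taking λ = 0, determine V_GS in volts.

V_GS = 0.931 V

With gate tied to drain, V_GS = V_DS ≥ V_GS − V_th, so the device is in saturation.
k_n = μ_nC_ox · (W/L) = 7.6 mA/V².
KCL at the drain: ½ k_n (V_GS − V_th)² = (V_DD − V_GS)/R.
Let x = V_GS − 0.423. Then 45.2 x² + x − 12.18 = 0, giving x = 0.508 V (positive root), so V_GS = 0.931 V.
I_D = (V_DD − V_GS)/R = (12.6 − 0.931) / 11.9 = 0.981 mA.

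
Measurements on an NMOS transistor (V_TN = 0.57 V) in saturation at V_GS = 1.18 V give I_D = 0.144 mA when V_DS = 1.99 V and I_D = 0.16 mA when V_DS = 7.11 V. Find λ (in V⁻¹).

λ = 0.0227 V⁻¹

With V_GS fixed, I_D ∝ (1 + λ V_DS) in saturation, so I_D2/I_D1 = (1 + λ V_DS2)/(1 + λ V_DS1).
0.16/0.144 = 1.111 = (1 + 7.11 λ)/(1 + 1.99 λ).
Solving: λ (I_D1 V_DS2 − I_D2 V_DS1) = I_D2 − I_D1, so λ = (0.16 − 0.144) / (0.144 × 7.11 − 0.16 × 1.99) = 0.016 / 0.705 = 0.0227 V⁻¹.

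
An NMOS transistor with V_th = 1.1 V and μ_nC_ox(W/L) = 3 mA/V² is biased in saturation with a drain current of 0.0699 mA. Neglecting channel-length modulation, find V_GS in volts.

V_GS = 1.32 V

In saturation I_D = ½ k_n (V_GS − V_th)², so V_GS − V_th = √(2 I_D / k_n) = √(2 × 0.0699 / 3) = 0.216 V.
V_GS = 1.1 + 0.216 = 1.32 V.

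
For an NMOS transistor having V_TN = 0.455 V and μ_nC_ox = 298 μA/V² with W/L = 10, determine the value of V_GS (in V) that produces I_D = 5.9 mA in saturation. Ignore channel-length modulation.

k_n = μ_nC_ox · (W/L) = 2.98 mA/V².
In saturation I_D = ½ k_n (V_GS − V_TN)², so V_GS − V_TN = √(2 I_D / k_n) = √(2 × 5.9 / 2.98) = 1.99 V.
V_GS = 0.455 + 1.99 = 2.44 V.

V_GS = 2.44 V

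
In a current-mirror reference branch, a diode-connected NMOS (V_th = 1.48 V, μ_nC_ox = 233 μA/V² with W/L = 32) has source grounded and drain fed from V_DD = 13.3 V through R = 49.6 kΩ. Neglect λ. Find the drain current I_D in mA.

I_D = 0.233 mA

With gate tied to drain, V_GS = V_DS ≥ V_GS − V_th, so the device is in saturation.
k_n = μ_nC_ox · (W/L) = 7.456 mA/V².
KCL at the drain: ½ k_n (V_GS − V_th)² = (V_DD − V_GS)/R.
Let x = V_GS − 1.48. Then 185 x² + x − 11.82 = 0, giving x = 0.25 V (positive root), so V_GS = 1.73 V.
I_D = (V_DD − V_GS)/R = (13.3 − 1.73) / 49.6 = 0.233 mA.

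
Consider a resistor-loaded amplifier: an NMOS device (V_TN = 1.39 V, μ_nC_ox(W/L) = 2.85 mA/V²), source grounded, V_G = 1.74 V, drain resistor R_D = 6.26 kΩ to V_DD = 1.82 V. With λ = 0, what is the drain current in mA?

I_D = 0.175 mA

V_GS = V_G = 1.74 V, so V_ov = 1.74 − 1.39 = 0.35 V.
Assume saturation: I_D = ½ k_n V_ov² = 0.5 × 2.85 × 0.35² = 0.175 mA, giving V_DS = V_DD − I_D R_D = 1.82 − 0.175 × 6.26 = 0.727 V.
V_DS = 0.727 V ≥ V_ov = 0.35 V, confirming saturation.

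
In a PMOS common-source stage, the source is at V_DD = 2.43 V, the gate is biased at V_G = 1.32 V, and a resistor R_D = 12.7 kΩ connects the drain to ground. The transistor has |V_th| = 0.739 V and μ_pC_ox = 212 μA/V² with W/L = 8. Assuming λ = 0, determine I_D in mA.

I_D = 0.117 mA

V_SG = V_DD − V_G = 2.43 − 1.32 = 1.11 V, so V_ov = 1.11 − 0.739 = 0.371 V.
k_p = μ_pC_ox · (W/L) = 1.696 mA/V².
Assume saturation: I_D = ½ k_p V_ov² = 0.5 × 1.696 × 0.371² = 0.117 mA, giving V_SD = V_DD − I_D R_D = 2.43 − 0.117 × 12.7 = 0.948 V.
V_SD = 0.948 V ≥ V_ov = 0.371 V, confirming saturation.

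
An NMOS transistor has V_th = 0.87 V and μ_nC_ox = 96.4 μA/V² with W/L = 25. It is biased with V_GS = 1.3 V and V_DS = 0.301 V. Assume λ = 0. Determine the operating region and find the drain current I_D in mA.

k_n = μ_nC_ox · (W/L) = 2.41 mA/V².
V_ov = V_GS − V_th = 1.3 − 0.87 = 0.43 V.
Since V_DS = 0.301 V < V_ov = 0.43 V, the device is in the triode region.
I_D = k_n [V_ov · V_DS − ½ V_DS²] = 2.41 × [0.43 × 0.301 − 0.5 × 0.301²] = 0.203 mA.

Triode; I_D = 0.203 mA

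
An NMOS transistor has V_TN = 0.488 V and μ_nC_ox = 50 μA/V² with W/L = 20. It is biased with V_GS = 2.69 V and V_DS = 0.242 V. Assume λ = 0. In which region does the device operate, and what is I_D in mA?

Triode; I_D = 0.504 mA

k_n = μ_nC_ox · (W/L) = 1 mA/V².
V_ov = V_GS − V_TN = 2.69 − 0.488 = 2.2 V.
Since V_DS = 0.242 V < V_ov = 2.2 V, the device is in the triode region.
I_D = k_n [V_ov · V_DS − ½ V_DS²] = 1 × [2.2 × 0.242 − 0.5 × 0.242²] = 0.504 mA.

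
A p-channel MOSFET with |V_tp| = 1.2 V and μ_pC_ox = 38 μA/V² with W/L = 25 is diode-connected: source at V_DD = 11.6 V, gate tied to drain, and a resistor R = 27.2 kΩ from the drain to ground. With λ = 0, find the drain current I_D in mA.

I_D = 0.351 mA

With gate tied to drain, V_SG = V_SD ≥ V_SG − |V_tp|, so the device is in saturation.
k_p = μ_pC_ox · (W/L) = 0.95 mA/V².
KCL at the drain: ½ k_p (V_SG − |V_tp|)² = (V_DD − V_SG)/R.
Let x = V_SG − 1.2. Then 12.9 x² + x − 10.4 = 0, giving x = 0.859 V (positive root), so V_SG = 2.06 V.
I_D = (V_DD − V_SG)/R = (11.6 − 2.06) / 27.2 = 0.351 mA.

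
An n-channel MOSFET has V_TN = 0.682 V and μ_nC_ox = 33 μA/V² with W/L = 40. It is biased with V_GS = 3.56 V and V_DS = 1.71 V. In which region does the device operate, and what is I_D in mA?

Triode; I_D = 4.57 mA

k_n = μ_nC_ox · (W/L) = 1.32 mA/V².
V_ov = V_GS − V_TN = 3.56 − 0.682 = 2.88 V.
Since V_DS = 1.71 V < V_ov = 2.88 V, the device is in the triode region.
I_D = k_n [V_ov · V_DS − ½ V_DS²] = 1.32 × [2.88 × 1.71 − 0.5 × 1.71²] = 4.57 mA.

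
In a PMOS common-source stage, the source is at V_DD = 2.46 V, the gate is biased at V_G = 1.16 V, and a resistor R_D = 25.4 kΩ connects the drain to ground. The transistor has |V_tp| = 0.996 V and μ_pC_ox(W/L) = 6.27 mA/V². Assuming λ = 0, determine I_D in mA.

I_D = 0.0947 mA

V_SG = V_DD − V_G = 2.46 − 1.16 = 1.3 V, so V_ov = 1.3 − 0.996 = 0.304 V.
Assume saturation: I_D = ½ k_p V_ov² = 0.5 × 6.27 × 0.304² = 0.29 mA, giving V_SD = V_DD − I_D R_D = 2.46 − 0.29 × 25.4 = -4.9 V.
But -4.9 V < V_ov = 0.304 V, so the device is actually in triode.
In triode I_D = k_p[V_ov V_SD − ½ V_SD²] and I_D = (V_DD − V_SD)/R_D. Equating: 79.6 V_SD² − 49.41 V_SD + 2.46 = 0, giving V_SD = 0.0546 V (the root below V_ov).
I_D = (2.46 − 0.0546) / 25.4 = 0.0947 mA.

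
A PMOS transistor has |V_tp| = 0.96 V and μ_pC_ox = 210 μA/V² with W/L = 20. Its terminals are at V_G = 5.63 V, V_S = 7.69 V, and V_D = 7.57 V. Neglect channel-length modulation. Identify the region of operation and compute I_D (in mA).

Triode; I_D = 0.524 mA

V_SG = V_S − V_G = 7.69 − 5.63 = 2.06 V; V_SD = V_S − V_D = 7.69 − 7.57 = 0.12 V.
k_p = μ_pC_ox · (W/L) = 4.2 mA/V².
V_ov = V_SG − |V_tp| = 2.06 − 0.96 = 1.1 V.
Since V_SD = 0.12 V < V_ov = 1.1 V, the device is in the triode region.
I_D = k_p [V_ov · V_SD − ½ V_SD²] = 4.2 × [1.1 × 0.12 − 0.5 × 0.12²] = 0.524 mA.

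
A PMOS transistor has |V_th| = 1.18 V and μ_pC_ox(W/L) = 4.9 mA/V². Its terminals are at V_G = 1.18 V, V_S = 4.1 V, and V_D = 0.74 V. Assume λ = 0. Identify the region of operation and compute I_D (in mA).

V_SG = V_S − V_G = 4.1 − 1.18 = 2.92 V; V_SD = V_S − V_D = 4.1 − 0.74 = 3.36 V.
V_ov = V_SG − |V_th| = 2.92 − 1.18 = 1.74 V.
Since V_SD = 3.36 V ≥ V_ov = 1.74 V, the device is in saturation.
I_D = ½ k_p V_ov² = 0.5 × 4.9 × 1.74² = 7.42 mA.

Saturation; I_D = 7.42 mA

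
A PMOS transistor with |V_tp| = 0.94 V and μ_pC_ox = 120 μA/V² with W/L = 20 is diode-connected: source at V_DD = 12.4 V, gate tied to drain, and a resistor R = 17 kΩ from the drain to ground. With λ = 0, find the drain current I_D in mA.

With gate tied to drain, V_SG = V_SD ≥ V_SG − |V_tp|, so the device is in saturation.
k_p = μ_pC_ox · (W/L) = 2.4 mA/V².
KCL at the drain: ½ k_p (V_SG − |V_tp|)² = (V_DD − V_SG)/R.
Let x = V_SG − 0.94. Then 20.4 x² + x − 11.46 = 0, giving x = 0.725 V (positive root), so V_SG = 1.67 V.
I_D = (V_DD − V_SG)/R = (12.4 − 1.67) / 17 = 0.631 mA.

I_D = 0.631 mA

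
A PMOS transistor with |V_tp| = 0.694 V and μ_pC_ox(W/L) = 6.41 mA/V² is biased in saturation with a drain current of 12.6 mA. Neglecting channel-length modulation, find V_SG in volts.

In saturation I_D = ½ k_p (V_SG − |V_tp|)², so V_SG − |V_tp| = √(2 I_D / k_p) = √(2 × 12.6 / 6.41) = 1.98 V.
V_SG = 0.694 + 1.98 = 2.68 V.

V_SG = 2.68 V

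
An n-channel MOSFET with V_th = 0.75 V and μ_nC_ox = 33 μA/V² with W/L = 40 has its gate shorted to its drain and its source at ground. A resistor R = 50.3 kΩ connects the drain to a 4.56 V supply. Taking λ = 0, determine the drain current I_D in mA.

I_D = 0.0693 mA

With gate tied to drain, V_GS = V_DS ≥ V_GS − V_th, so the device is in saturation.
k_n = μ_nC_ox · (W/L) = 1.32 mA/V².
KCL at the drain: ½ k_n (V_GS − V_th)² = (V_DD − V_GS)/R.
Let x = V_GS − 0.75. Then 33.2 x² + x − 3.81 = 0, giving x = 0.324 V (positive root), so V_GS = 1.07 V.
I_D = (V_DD − V_GS)/R = (4.56 − 1.07) / 50.3 = 0.0693 mA.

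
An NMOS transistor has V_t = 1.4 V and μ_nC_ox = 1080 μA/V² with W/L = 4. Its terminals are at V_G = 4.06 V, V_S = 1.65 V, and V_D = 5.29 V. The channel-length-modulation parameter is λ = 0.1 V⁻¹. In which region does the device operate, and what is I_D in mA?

Saturation; I_D = 3.01 mA

V_GS = V_G − V_S = 4.06 − 1.65 = 2.41 V; V_DS = V_D − V_S = 5.29 − 1.65 = 3.64 V.
k_n = μ_nC_ox · (W/L) = 4.32 mA/V².
V_ov = V_GS − V_t = 2.41 − 1.4 = 1.01 V.
Since V_DS = 3.64 V ≥ V_ov = 1.01 V, the device is in saturation.
I_D = ½ k_n V_ov² (1 + λ V_DS) = 0.5 × 4.32 × 1.01² × (1 + 0.1 × 3.64) = 3.01 mA.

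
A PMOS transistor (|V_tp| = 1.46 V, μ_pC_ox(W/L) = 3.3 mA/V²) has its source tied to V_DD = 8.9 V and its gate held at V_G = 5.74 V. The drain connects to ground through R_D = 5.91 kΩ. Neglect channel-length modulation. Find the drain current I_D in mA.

I_D = 1.46 mA

V_SG = V_DD − V_G = 8.9 − 5.74 = 3.16 V, so V_ov = 3.16 − 1.46 = 1.7 V.
Assume saturation: I_D = ½ k_p V_ov² = 0.5 × 3.3 × 1.7² = 4.77 mA, giving V_SD = V_DD − I_D R_D = 8.9 − 4.77 × 5.91 = -19.3 V.
But -19.3 V < V_ov = 1.7 V, so the device is actually in triode.
In triode I_D = k_p[V_ov V_SD − ½ V_SD²] and I_D = (V_DD − V_SD)/R_D. Equating: 9.75 V_SD² − 34.16 V_SD + 8.9 = 0, giving V_SD = 0.284 V (the root below V_ov).
I_D = (8.9 − 0.284) / 5.91 = 1.46 mA.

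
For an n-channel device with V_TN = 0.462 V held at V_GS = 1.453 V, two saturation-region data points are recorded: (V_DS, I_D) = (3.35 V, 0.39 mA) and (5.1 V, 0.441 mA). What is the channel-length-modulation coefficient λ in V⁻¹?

λ = 0.0997 V⁻¹

With V_GS fixed, I_D ∝ (1 + λ V_DS) in saturation, so I_D2/I_D1 = (1 + λ V_DS2)/(1 + λ V_DS1).
0.441/0.39 = 1.131 = (1 + 5.1 λ)/(1 + 3.35 λ).
Solving: λ (I_D1 V_DS2 − I_D2 V_DS1) = I_D2 − I_D1, so λ = (0.441 − 0.39) / (0.39 × 5.1 − 0.441 × 3.35) = 0.051 / 0.512 = 0.0997 V⁻¹.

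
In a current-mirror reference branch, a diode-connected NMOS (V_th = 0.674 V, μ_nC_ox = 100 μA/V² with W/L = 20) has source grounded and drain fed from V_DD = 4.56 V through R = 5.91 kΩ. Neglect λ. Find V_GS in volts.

V_GS = 1.40 V

With gate tied to drain, V_GS = V_DS ≥ V_GS − V_th, so the device is in saturation.
k_n = μ_nC_ox · (W/L) = 2 mA/V².
KCL at the drain: ½ k_n (V_GS − V_th)² = (V_DD − V_GS)/R.
Let x = V_GS − 0.674. Then 5.91 x² + x − 3.886 = 0, giving x = 0.731 V (positive root), so V_GS = 1.4 V.
I_D = (V_DD − V_GS)/R = (4.56 − 1.4) / 5.91 = 0.534 mA.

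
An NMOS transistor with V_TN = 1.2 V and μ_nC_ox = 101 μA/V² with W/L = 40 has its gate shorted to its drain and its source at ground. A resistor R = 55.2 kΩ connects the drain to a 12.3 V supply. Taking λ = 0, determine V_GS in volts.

V_GS = 1.51 V

With gate tied to drain, V_GS = V_DS ≥ V_GS − V_TN, so the device is in saturation.
k_n = μ_nC_ox · (W/L) = 4.04 mA/V².
KCL at the drain: ½ k_n (V_GS − V_TN)² = (V_DD − V_GS)/R.
Let x = V_GS − 1.2. Then 112 x² + x − 11.1 = 0, giving x = 0.311 V (positive root), so V_GS = 1.51 V.
I_D = (V_DD − V_GS)/R = (12.3 − 1.51) / 55.2 = 0.195 mA.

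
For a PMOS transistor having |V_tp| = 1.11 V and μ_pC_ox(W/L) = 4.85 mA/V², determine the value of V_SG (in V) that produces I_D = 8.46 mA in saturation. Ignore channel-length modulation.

In saturation I_D = ½ k_p (V_SG − |V_tp|)², so V_SG − |V_tp| = √(2 I_D / k_p) = √(2 × 8.46 / 4.85) = 1.87 V.
V_SG = 1.11 + 1.87 = 2.98 V.

V_SG = 2.98 V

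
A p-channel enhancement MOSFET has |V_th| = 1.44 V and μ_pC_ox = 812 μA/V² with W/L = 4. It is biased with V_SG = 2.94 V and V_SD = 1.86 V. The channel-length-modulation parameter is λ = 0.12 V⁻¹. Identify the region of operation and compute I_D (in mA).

k_p = μ_pC_ox · (W/L) = 3.248 mA/V².
V_ov = V_SG − |V_th| = 2.94 − 1.44 = 1.5 V.
Since V_SD = 1.86 V ≥ V_ov = 1.5 V, the device is in saturation.
I_D = ½ k_p V_ov² (1 + λ V_SD) = 0.5 × 3.248 × 1.5² × (1 + 0.12 × 1.86) = 4.47 mA.

Saturation; I_D = 4.47 mA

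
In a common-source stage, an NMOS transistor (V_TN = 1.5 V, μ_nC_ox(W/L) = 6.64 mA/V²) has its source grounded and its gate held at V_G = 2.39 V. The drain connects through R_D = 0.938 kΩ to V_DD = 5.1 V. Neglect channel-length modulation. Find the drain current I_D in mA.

V_GS = V_G = 2.39 V, so V_ov = 2.39 − 1.5 = 0.89 V.
Assume saturation: I_D = ½ k_n V_ov² = 0.5 × 6.64 × 0.89² = 2.63 mA, giving V_DS = V_DD − I_D R_D = 5.1 − 2.63 × 0.938 = 2.63 V.
V_DS = 2.63 V ≥ V_ov = 0.89 V, confirming saturation.

I_D = 2.63 mA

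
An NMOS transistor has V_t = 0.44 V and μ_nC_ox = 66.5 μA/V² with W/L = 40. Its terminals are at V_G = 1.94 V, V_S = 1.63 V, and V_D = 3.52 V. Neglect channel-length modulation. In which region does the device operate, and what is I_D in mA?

Cutoff; I_D = 0 mA

V_GS = V_G − V_S = 1.94 − 1.63 = 0.31 V; V_DS = V_D − V_S = 3.52 − 1.63 = 1.89 V.
V_GS = 0.31 V < V_t = 0.44 V, so the transistor is in cutoff.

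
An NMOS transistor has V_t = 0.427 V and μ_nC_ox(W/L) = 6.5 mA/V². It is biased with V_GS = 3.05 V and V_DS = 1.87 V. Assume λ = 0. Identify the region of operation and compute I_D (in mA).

V_ov = V_GS − V_t = 3.05 − 0.427 = 2.62 V.
Since V_DS = 1.87 V < V_ov = 2.62 V, the device is in the triode region.
I_D = k_n [V_ov · V_DS − ½ V_DS²] = 6.5 × [2.62 × 1.87 − 0.5 × 1.87²] = 20.5 mA.

Triode; I_D = 20.5 mA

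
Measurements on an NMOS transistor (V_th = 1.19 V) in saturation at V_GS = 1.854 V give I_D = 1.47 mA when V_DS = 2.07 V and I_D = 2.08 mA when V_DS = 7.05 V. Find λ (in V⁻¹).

With V_GS fixed, I_D ∝ (1 + λ V_DS) in saturation, so I_D2/I_D1 = (1 + λ V_DS2)/(1 + λ V_DS1).
2.08/1.47 = 1.415 = (1 + 7.05 λ)/(1 + 2.07 λ).
Solving: λ (I_D1 V_DS2 − I_D2 V_DS1) = I_D2 − I_D1, so λ = (2.08 − 1.47) / (1.47 × 7.05 − 2.08 × 2.07) = 0.61 / 6.06 = 0.101 V⁻¹.

λ = 0.101 V⁻¹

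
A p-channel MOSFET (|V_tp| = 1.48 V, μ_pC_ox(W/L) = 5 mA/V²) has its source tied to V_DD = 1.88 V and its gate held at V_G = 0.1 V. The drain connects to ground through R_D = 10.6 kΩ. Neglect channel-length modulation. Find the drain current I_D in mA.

V_SG = V_DD − V_G = 1.88 − 0.1 = 1.78 V, so V_ov = 1.78 − 1.48 = 0.3 V.
Assume saturation: I_D = ½ k_p V_ov² = 0.5 × 5 × 0.3² = 0.225 mA, giving V_SD = V_DD − I_D R_D = 1.88 − 0.225 × 10.6 = -0.505 V.
But -0.505 V < V_ov = 0.3 V, so the device is actually in triode.
In triode I_D = k_p[V_ov V_SD − ½ V_SD²] and I_D = (V_DD − V_SD)/R_D. Equating: 26.5 V_SD² − 16.9 V_SD + 1.88 = 0, giving V_SD = 0.144 V (the root below V_ov).
I_D = (1.88 − 0.144) / 10.6 = 0.164 mA.

I_D = 0.164 mA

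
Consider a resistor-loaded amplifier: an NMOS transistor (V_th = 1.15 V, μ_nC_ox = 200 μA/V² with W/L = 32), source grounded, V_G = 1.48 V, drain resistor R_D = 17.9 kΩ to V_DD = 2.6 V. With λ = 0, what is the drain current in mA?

I_D = 0.141 mA

V_GS = V_G = 1.48 V, so V_ov = 1.48 − 1.15 = 0.33 V.
k_n = μ_nC_ox · (W/L) = 6.4 mA/V².
Assume saturation: I_D = ½ k_n V_ov² = 0.5 × 6.4 × 0.33² = 0.348 mA, giving V_DS = V_DD − I_D R_D = 2.6 − 0.348 × 17.9 = -3.64 V.
But -3.64 V < V_ov = 0.33 V, so the device is actually in triode.
In triode I_D = k_n[V_ov V_DS − ½ V_DS²] and I_D = (V_DD − V_DS)/R_D. Equating: 57.3 V_DS² − 38.8 V_DS + 2.6 = 0, giving V_DS = 0.0754 V (the root below V_ov).
I_D = (2.6 − 0.0754) / 17.9 = 0.141 mA.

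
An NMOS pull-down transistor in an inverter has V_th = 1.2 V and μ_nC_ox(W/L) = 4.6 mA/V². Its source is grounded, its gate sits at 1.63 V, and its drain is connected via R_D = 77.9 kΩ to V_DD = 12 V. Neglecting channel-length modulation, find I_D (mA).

I_D = 0.153 mA

V_GS = V_G = 1.63 V, so V_ov = 1.63 − 1.2 = 0.43 V.
Assume saturation: I_D = ½ k_n V_ov² = 0.5 × 4.6 × 0.43² = 0.425 mA, giving V_DS = V_DD − I_D R_D = 12 − 0.425 × 77.9 = -21.1 V.
But -21.1 V < V_ov = 0.43 V, so the device is actually in triode.
In triode I_D = k_n[V_ov V_DS − ½ V_DS²] and I_D = (V_DD − V_DS)/R_D. Equating: 179 V_DS² − 155.1 V_DS + 12 = 0, giving V_DS = 0.0859 V (the root below V_ov).
I_D = (12 − 0.0859) / 77.9 = 0.153 mA.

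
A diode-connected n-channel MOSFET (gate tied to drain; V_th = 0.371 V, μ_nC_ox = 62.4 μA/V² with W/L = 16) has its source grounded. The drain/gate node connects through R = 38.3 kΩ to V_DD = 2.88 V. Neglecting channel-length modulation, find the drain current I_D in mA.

With gate tied to drain, V_GS = V_DS ≥ V_GS − V_th, so the device is in saturation.
k_n = μ_nC_ox · (W/L) = 0.9984 mA/V².
KCL at the drain: ½ k_n (V_GS − V_th)² = (V_DD − V_GS)/R.
Let x = V_GS − 0.371. Then 19.1 x² + x − 2.509 = 0, giving x = 0.337 V (positive root), so V_GS = 0.708 V.
I_D = (V_DD − V_GS)/R = (2.88 − 0.708) / 38.3 = 0.0567 mA.

I_D = 0.0567 mA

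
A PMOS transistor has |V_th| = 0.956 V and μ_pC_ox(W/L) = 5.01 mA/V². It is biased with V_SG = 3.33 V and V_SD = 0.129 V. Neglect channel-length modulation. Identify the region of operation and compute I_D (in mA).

V_ov = V_SG − |V_th| = 3.33 − 0.956 = 2.37 V.
Since V_SD = 0.129 V < V_ov = 2.37 V, the device is in the triode region.
I_D = k_p [V_ov · V_SD − ½ V_SD²] = 5.01 × [2.37 × 0.129 − 0.5 × 0.129²] = 1.49 mA.

Triode; I_D = 1.49 mA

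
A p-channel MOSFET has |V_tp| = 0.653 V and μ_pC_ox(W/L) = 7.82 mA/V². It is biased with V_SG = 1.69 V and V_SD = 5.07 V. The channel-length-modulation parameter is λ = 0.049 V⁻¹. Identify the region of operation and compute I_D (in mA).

Saturation; I_D = 5.25 mA

V_ov = V_SG − |V_tp| = 1.69 − 0.653 = 1.04 V.
Since V_SD = 5.07 V ≥ V_ov = 1.04 V, the device is in saturation.
I_D = ½ k_p V_ov² (1 + λ V_SD) = 0.5 × 7.82 × 1.04² × (1 + 0.049 × 5.07) = 5.25 mA.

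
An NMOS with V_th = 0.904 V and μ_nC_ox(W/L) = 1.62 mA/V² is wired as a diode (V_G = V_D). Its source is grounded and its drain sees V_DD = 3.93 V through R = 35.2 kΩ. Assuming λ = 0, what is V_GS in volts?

V_GS = 1.21 V

With gate tied to drain, V_GS = V_DS ≥ V_GS − V_th, so the device is in saturation.
KCL at the drain: ½ k_n (V_GS − V_th)² = (V_DD − V_GS)/R.
Let x = V_GS − 0.904. Then 28.5 x² + x − 3.026 = 0, giving x = 0.309 V (positive root), so V_GS = 1.21 V.
I_D = (V_DD − V_GS)/R = (3.93 − 1.21) / 35.2 = 0.0772 mA.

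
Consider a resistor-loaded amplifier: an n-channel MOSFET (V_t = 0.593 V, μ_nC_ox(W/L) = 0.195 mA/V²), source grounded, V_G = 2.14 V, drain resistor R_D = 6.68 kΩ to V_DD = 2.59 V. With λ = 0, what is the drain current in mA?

V_GS = V_G = 2.14 V, so V_ov = 2.14 − 0.593 = 1.55 V.
Assume saturation: I_D = ½ k_n V_ov² = 0.5 × 0.195 × 1.55² = 0.233 mA, giving V_DS = V_DD − I_D R_D = 2.59 − 0.233 × 6.68 = 1.03 V.
But 1.03 V < V_ov = 1.55 V, so the device is actually in triode.
In triode I_D = k_n[V_ov V_DS − ½ V_DS²] and I_D = (V_DD − V_DS)/R_D. Equating: 0.651 V_DS² − 3.015 V_DS + 2.59 = 0, giving V_DS = 1.14 V (the root below V_ov).
I_D = (2.59 − 1.14) / 6.68 = 0.217 mA.

I_D = 0.217 mA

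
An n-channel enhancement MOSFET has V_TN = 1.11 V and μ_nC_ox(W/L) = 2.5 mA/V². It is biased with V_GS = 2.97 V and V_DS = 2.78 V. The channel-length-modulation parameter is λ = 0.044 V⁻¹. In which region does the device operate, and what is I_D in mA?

V_ov = V_GS − V_TN = 2.97 − 1.11 = 1.86 V.
Since V_DS = 2.78 V ≥ V_ov = 1.86 V, the device is in saturation.
I_D = ½ k_n V_ov² (1 + λ V_DS) = 0.5 × 2.5 × 1.86² × (1 + 0.044 × 2.78) = 4.85 mA.

Saturation; I_D = 4.85 mA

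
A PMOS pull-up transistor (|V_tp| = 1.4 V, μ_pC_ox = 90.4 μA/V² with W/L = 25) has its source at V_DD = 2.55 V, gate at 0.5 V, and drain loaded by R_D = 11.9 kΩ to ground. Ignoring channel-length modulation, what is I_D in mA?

I_D = 0.201 mA

V_SG = V_DD − V_G = 2.55 − 0.5 = 2.05 V, so V_ov = 2.05 − 1.4 = 0.65 V.
k_p = μ_pC_ox · (W/L) = 2.26 mA/V².
Assume saturation: I_D = ½ k_p V_ov² = 0.5 × 2.26 × 0.65² = 0.477 mA, giving V_SD = V_DD − I_D R_D = 2.55 − 0.477 × 11.9 = -3.13 V.
But -3.13 V < V_ov = 0.65 V, so the device is actually in triode.
In triode I_D = k_p[V_ov V_SD − ½ V_SD²] and I_D = (V_DD − V_SD)/R_D. Equating: 13.4 V_SD² − 18.48 V_SD + 2.55 = 0, giving V_SD = 0.156 V (the root below V_ov).
I_D = (2.55 − 0.156) / 11.9 = 0.201 mA.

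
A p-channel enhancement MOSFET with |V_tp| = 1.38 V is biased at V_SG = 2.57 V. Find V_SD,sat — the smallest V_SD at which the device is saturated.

V_SD,sat = 1.19 V

The boundary between triode and saturation is V_SD = V_SG − |V_tp| = V_ov.
V_ov = 2.57 − 1.38 = 1.19 V.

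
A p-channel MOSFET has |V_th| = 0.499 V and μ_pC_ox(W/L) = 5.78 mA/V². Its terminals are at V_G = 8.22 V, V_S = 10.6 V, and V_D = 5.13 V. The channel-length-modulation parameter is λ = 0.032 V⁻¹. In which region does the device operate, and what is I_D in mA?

V_SG = V_S − V_G = 10.6 − 8.22 = 2.38 V; V_SD = V_S − V_D = 10.6 − 5.13 = 5.47 V.
V_ov = V_SG − |V_th| = 2.38 − 0.499 = 1.88 V.
Since V_SD = 5.47 V ≥ V_ov = 1.88 V, the device is in saturation.
I_D = ½ k_p V_ov² (1 + λ V_SD) = 0.5 × 5.78 × 1.88² × (1 + 0.032 × 5.47) = 12 mA.

Saturation; I_D = 12.0 mA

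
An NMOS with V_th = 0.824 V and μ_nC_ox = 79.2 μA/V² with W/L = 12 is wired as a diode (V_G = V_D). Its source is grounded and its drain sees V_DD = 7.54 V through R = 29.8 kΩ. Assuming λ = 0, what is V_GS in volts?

With gate tied to drain, V_GS = V_DS ≥ V_GS − V_th, so the device is in saturation.
k_n = μ_nC_ox · (W/L) = 0.9504 mA/V².
KCL at the drain: ½ k_n (V_GS − V_th)² = (V_DD − V_GS)/R.
Let x = V_GS − 0.824. Then 14.2 x² + x − 6.716 = 0, giving x = 0.654 V (positive root), so V_GS = 1.48 V.
I_D = (V_DD − V_GS)/R = (7.54 − 1.48) / 29.8 = 0.203 mA.

V_GS = 1.48 V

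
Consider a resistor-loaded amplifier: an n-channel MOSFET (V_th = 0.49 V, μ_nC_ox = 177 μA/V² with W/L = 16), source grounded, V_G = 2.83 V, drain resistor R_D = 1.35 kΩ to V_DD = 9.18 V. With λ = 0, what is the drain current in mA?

I_D = 5.91 mA

V_GS = V_G = 2.83 V, so V_ov = 2.83 − 0.49 = 2.34 V.
k_n = μ_nC_ox · (W/L) = 2.832 mA/V².
Assume saturation: I_D = ½ k_n V_ov² = 0.5 × 2.832 × 2.34² = 7.75 mA, giving V_DS = V_DD − I_D R_D = 9.18 − 7.75 × 1.35 = -1.29 V.
But -1.29 V < V_ov = 2.34 V, so the device is actually in triode.
In triode I_D = k_n[V_ov V_DS − ½ V_DS²] and I_D = (V_DD − V_DS)/R_D. Equating: 1.91 V_DS² − 9.946 V_DS + 9.18 = 0, giving V_DS = 1.2 V (the root below V_ov).
I_D = (9.18 − 1.2) / 1.35 = 5.91 mA.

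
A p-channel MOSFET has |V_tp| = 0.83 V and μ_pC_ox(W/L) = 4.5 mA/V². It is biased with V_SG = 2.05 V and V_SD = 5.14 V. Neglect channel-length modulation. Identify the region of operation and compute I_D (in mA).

Saturation; I_D = 3.35 mA

V_ov = V_SG − |V_tp| = 2.05 − 0.83 = 1.22 V.
Since V_SD = 5.14 V ≥ V_ov = 1.22 V, the device is in saturation.
I_D = ½ k_p V_ov² = 0.5 × 4.5 × 1.22² = 3.35 mA.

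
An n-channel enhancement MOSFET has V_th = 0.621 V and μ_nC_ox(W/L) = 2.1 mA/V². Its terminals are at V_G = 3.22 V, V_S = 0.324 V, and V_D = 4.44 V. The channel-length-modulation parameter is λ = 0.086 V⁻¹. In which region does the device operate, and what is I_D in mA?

Saturation; I_D = 7.36 mA

V_GS = V_G − V_S = 3.22 − 0.324 = 2.9 V; V_DS = V_D − V_S = 4.44 − 0.324 = 4.12 V.
V_ov = V_GS − V_th = 2.9 − 0.621 = 2.28 V.
Since V_DS = 4.12 V ≥ V_ov = 2.28 V, the device is in saturation.
I_D = ½ k_n V_ov² (1 + λ V_DS) = 0.5 × 2.1 × 2.28² × (1 + 0.086 × 4.12) = 7.36 mA.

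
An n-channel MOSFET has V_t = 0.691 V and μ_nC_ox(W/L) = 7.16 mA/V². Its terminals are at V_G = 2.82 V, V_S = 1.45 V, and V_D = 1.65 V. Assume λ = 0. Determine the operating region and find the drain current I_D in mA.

Triode; I_D = 0.829 mA

V_GS = V_G − V_S = 2.82 − 1.45 = 1.37 V; V_DS = V_D − V_S = 1.65 − 1.45 = 0.2 V.
V_ov = V_GS − V_t = 1.37 − 0.691 = 0.679 V.
Since V_DS = 0.2 V < V_ov = 0.679 V, the device is in the triode region.
I_D = k_n [V_ov · V_DS − ½ V_DS²] = 7.16 × [0.679 × 0.2 − 0.5 × 0.2²] = 0.829 mA.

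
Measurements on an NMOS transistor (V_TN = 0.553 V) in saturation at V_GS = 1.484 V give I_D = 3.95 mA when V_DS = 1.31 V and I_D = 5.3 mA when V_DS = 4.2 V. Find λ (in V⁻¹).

With V_GS fixed, I_D ∝ (1 + λ V_DS) in saturation, so I_D2/I_D1 = (1 + λ V_DS2)/(1 + λ V_DS1).
5.3/3.95 = 1.342 = (1 + 4.2 λ)/(1 + 1.31 λ).
Solving: λ (I_D1 V_DS2 − I_D2 V_DS1) = I_D2 − I_D1, so λ = (5.3 − 3.95) / (3.95 × 4.2 − 5.3 × 1.31) = 1.35 / 9.65 = 0.14 V⁻¹.

λ = 0.140 V⁻¹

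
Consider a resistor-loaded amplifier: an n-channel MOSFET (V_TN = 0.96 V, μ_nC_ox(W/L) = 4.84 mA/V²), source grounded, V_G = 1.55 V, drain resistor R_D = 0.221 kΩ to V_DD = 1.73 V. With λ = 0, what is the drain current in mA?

I_D = 0.842 mA

V_GS = V_G = 1.55 V, so V_ov = 1.55 − 0.96 = 0.59 V.
Assume saturation: I_D = ½ k_n V_ov² = 0.5 × 4.84 × 0.59² = 0.842 mA, giving V_DS = V_DD − I_D R_D = 1.73 − 0.842 × 0.221 = 1.54 V.
V_DS = 1.54 V ≥ V_ov = 0.59 V, confirming saturation.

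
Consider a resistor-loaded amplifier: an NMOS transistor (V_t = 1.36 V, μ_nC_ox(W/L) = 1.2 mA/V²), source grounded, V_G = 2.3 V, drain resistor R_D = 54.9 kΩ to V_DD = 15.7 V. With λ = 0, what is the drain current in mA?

V_GS = V_G = 2.3 V, so V_ov = 2.3 − 1.36 = 0.94 V.
Assume saturation: I_D = ½ k_n V_ov² = 0.5 × 1.2 × 0.94² = 0.53 mA, giving V_DS = V_DD − I_D R_D = 15.7 − 0.53 × 54.9 = -13.4 V.
But -13.4 V < V_ov = 0.94 V, so the device is actually in triode.
In triode I_D = k_n[V_ov V_DS − ½ V_DS²] and I_D = (V_DD − V_DS)/R_D. Equating: 32.9 V_DS² − 62.93 V_DS + 15.7 = 0, giving V_DS = 0.295 V (the root below V_ov).
I_D = (15.7 − 0.295) / 54.9 = 0.281 mA.

I_D = 0.281 mA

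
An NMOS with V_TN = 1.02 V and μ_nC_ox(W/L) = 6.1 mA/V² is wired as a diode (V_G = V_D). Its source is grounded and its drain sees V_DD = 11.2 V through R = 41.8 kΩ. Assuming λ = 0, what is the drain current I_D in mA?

With gate tied to drain, V_GS = V_DS ≥ V_GS − V_TN, so the device is in saturation.
KCL at the drain: ½ k_n (V_GS − V_TN)² = (V_DD − V_GS)/R.
Let x = V_GS − 1.02. Then 127 x² + x − 10.18 = 0, giving x = 0.279 V (positive root), so V_GS = 1.3 V.
I_D = (V_DD − V_GS)/R = (11.2 − 1.3) / 41.8 = 0.237 mA.

I_D = 0.237 mA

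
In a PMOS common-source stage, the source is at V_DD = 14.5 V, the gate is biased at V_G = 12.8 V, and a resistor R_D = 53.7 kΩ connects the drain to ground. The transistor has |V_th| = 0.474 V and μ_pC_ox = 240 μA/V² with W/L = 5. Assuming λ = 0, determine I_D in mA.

V_SG = V_DD − V_G = 14.5 − 12.8 = 1.7 V, so V_ov = 1.7 − 0.474 = 1.23 V.
k_p = μ_pC_ox · (W/L) = 1.2 mA/V².
Assume saturation: I_D = ½ k_p V_ov² = 0.5 × 1.2 × 1.23² = 0.902 mA, giving V_SD = V_DD − I_D R_D = 14.5 − 0.902 × 53.7 = -33.9 V.
But -33.9 V < V_ov = 1.23 V, so the device is actually in triode.
In triode I_D = k_p[V_ov V_SD − ½ V_SD²] and I_D = (V_DD − V_SD)/R_D. Equating: 32.2 V_SD² − 80 V_SD + 14.5 = 0, giving V_SD = 0.197 V (the root below V_ov).
I_D = (14.5 − 0.197) / 53.7 = 0.266 mA.

I_D = 0.266 mA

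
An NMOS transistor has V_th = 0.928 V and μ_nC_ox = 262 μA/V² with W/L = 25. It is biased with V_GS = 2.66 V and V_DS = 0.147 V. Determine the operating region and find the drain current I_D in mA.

Triode; I_D = 1.60 mA

k_n = μ_nC_ox · (W/L) = 6.55 mA/V².
V_ov = V_GS − V_th = 2.66 − 0.928 = 1.73 V.
Since V_DS = 0.147 V < V_ov = 1.73 V, the device is in the triode region.
I_D = k_n [V_ov · V_DS − ½ V_DS²] = 6.55 × [1.73 × 0.147 − 0.5 × 0.147²] = 1.6 mA.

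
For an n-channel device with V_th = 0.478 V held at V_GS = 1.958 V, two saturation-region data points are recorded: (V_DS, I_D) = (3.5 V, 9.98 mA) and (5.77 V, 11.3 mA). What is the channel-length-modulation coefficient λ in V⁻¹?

λ = 0.0732 V⁻¹

With V_GS fixed, I_D ∝ (1 + λ V_DS) in saturation, so I_D2/I_D1 = (1 + λ V_DS2)/(1 + λ V_DS1).
11.3/9.98 = 1.132 = (1 + 5.77 λ)/(1 + 3.5 λ).
Solving: λ (I_D1 V_DS2 − I_D2 V_DS1) = I_D2 − I_D1, so λ = (11.3 − 9.98) / (9.98 × 5.77 − 11.3 × 3.5) = 1.32 / 18 = 0.0732 V⁻¹.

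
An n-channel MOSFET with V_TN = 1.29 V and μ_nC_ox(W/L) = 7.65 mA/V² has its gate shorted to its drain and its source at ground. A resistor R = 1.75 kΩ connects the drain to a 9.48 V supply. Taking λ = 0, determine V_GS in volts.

V_GS = 2.32 V

With gate tied to drain, V_GS = V_DS ≥ V_GS − V_TN, so the device is in saturation.
KCL at the drain: ½ k_n (V_GS − V_TN)² = (V_DD − V_GS)/R.
Let x = V_GS − 1.29. Then 6.69 x² + x − 8.19 = 0, giving x = 1.03 V (positive root), so V_GS = 2.32 V.
I_D = (V_DD − V_GS)/R = (9.48 − 2.32) / 1.75 = 4.09 mA.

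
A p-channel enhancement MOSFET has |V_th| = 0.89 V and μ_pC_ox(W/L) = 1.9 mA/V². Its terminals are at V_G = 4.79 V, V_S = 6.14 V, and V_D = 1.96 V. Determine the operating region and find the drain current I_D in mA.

V_SG = V_S − V_G = 6.14 − 4.79 = 1.35 V; V_SD = V_S − V_D = 6.14 − 1.96 = 4.18 V.
V_ov = V_SG − |V_th| = 1.35 − 0.89 = 0.46 V.
Since V_SD = 4.18 V ≥ V_ov = 0.46 V, the device is in saturation.
I_D = ½ k_p V_ov² = 0.5 × 1.9 × 0.46² = 0.201 mA.

Saturation; I_D = 0.201 mA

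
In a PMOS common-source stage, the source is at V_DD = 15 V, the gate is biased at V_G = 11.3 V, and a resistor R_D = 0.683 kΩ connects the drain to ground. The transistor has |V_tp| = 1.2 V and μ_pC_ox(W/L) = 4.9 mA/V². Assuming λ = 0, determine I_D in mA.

V_SG = V_DD − V_G = 15 − 11.3 = 3.7 V, so V_ov = 3.7 − 1.2 = 2.5 V.
Assume saturation: I_D = ½ k_p V_ov² = 0.5 × 4.9 × 2.5² = 15.3 mA, giving V_SD = V_DD − I_D R_D = 15 − 15.3 × 0.683 = 4.54 V.
V_SD = 4.54 V ≥ V_ov = 2.5 V, confirming saturation.

I_D = 15.3 mA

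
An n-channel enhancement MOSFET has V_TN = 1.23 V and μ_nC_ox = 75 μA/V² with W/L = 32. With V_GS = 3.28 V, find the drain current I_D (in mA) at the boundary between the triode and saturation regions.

At the boundary V_DS = V_ov = V_GS − V_TN = 3.28 − 1.23 = 2.05 V.
k_n = μ_nC_ox · (W/L) = 2.4 mA/V².
I_D = ½ k_n V_ov² = 0.5 × 2.4 × 2.05² = 5.04 mA.

I_D = 5.04 mA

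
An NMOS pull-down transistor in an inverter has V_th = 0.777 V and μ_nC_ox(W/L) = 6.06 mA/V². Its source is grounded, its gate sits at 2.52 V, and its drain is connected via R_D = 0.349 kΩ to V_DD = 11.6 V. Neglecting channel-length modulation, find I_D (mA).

I_D = 9.21 mA

V_GS = V_G = 2.52 V, so V_ov = 2.52 − 0.777 = 1.74 V.
Assume saturation: I_D = ½ k_n V_ov² = 0.5 × 6.06 × 1.74² = 9.21 mA, giving V_DS = V_DD − I_D R_D = 11.6 − 9.21 × 0.349 = 8.39 V.
V_DS = 8.39 V ≥ V_ov = 1.74 V, confirming saturation.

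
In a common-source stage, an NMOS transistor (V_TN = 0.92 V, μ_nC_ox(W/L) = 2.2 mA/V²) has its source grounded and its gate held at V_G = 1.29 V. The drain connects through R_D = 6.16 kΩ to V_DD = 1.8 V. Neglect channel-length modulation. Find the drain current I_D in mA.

V_GS = V_G = 1.29 V, so V_ov = 1.29 − 0.92 = 0.37 V.
Assume saturation: I_D = ½ k_n V_ov² = 0.5 × 2.2 × 0.37² = 0.151 mA, giving V_DS = V_DD − I_D R_D = 1.8 − 0.151 × 6.16 = 0.872 V.
V_DS = 0.872 V ≥ V_ov = 0.37 V, confirming saturation.

I_D = 0.151 mA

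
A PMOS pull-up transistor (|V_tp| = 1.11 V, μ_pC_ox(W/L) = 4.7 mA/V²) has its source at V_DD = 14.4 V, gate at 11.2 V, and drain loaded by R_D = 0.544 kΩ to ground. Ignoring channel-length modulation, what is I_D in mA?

I_D = 10.3 mA

V_SG = V_DD − V_G = 14.4 − 11.2 = 3.2 V, so V_ov = 3.2 − 1.11 = 2.09 V.
Assume saturation: I_D = ½ k_p V_ov² = 0.5 × 4.7 × 2.09² = 10.3 mA, giving V_SD = V_DD − I_D R_D = 14.4 − 10.3 × 0.544 = 8.82 V.
V_SD = 8.82 V ≥ V_ov = 2.09 V, confirming saturation.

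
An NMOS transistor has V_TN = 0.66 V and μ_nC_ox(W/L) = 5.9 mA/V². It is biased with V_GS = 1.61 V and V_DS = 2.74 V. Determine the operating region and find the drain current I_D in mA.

Saturation; I_D = 2.66 mA

V_ov = V_GS − V_TN = 1.61 − 0.66 = 0.95 V.
Since V_DS = 2.74 V ≥ V_ov = 0.95 V, the device is in saturation.
I_D = ½ k_n V_ov² = 0.5 × 5.9 × 0.95² = 2.66 mA.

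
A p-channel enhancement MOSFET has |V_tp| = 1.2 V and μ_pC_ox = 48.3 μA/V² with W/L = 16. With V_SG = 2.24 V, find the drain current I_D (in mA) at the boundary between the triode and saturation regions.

At the boundary V_SD = V_ov = V_SG − |V_tp| = 2.24 − 1.2 = 1.04 V.
k_p = μ_pC_ox · (W/L) = 0.7728 mA/V².
I_D = ½ k_p V_ov² = 0.5 × 0.7728 × 1.04² = 0.418 mA.

I_D = 0.418 mA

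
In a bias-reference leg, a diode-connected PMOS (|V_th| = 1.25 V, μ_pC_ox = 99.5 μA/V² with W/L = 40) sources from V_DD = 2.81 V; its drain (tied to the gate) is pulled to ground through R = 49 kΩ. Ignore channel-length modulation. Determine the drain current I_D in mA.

I_D = 0.0294 mA

With gate tied to drain, V_SG = V_SD ≥ V_SG − |V_th|, so the device is in saturation.
k_p = μ_pC_ox · (W/L) = 3.98 mA/V².
KCL at the drain: ½ k_p (V_SG − |V_th|)² = (V_DD − V_SG)/R.
Let x = V_SG − 1.25. Then 97.5 x² + x − 1.56 = 0, giving x = 0.121 V (positive root), so V_SG = 1.37 V.
I_D = (V_DD − V_SG)/R = (2.81 − 1.37) / 49 = 0.0294 mA.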